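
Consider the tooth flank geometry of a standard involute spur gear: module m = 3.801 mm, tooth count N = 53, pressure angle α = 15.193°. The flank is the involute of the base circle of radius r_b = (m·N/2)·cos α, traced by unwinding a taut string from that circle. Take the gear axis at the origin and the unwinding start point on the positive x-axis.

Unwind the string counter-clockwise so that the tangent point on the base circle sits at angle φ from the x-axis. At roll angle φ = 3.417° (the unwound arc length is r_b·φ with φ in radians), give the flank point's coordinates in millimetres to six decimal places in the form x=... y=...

pitch radius r_p = m·N/2 = 3.801·53/2 = 100.726500
base radius r_b = r_p·cos α = 100.726500·cos 15.193° = 97.205960
roll angle φ = 3.417° = 0.05963790 rad
x = r_b·(cos φ + φ·sin φ) = 97.205960·(0.99822219 + 0.05963790·0.05960255) = 97.378671
y = r_b·(sin φ − φ·cos φ) = 97.205960·(0.05960255 − 0.05963790·0.99822219) = 0.006870

x=97.378671 y=0.006870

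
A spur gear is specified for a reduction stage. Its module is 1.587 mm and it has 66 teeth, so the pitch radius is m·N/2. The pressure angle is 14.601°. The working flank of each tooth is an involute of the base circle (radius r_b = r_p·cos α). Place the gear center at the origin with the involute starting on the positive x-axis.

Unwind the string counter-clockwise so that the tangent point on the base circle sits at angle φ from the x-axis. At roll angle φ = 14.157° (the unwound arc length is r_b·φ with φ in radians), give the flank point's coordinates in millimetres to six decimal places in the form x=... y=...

pitch radius r_p = m·N/2 = 1.587·66/2 = 52.371000
base radius r_b = r_p·cos α = 52.371000·cos 14.601° = 50.679667
roll angle φ = 14.157° = 0.24708626 rad
x = r_b·(cos φ + φ·sin φ) = 50.679667·(0.96962918 + 0.24708626·0.24457976) = 52.203172
y = r_b·(sin φ − φ·cos φ) = 50.679667·(0.24457976 − 0.24708626·0.96962918) = 0.253282

x=52.203172 y=0.253282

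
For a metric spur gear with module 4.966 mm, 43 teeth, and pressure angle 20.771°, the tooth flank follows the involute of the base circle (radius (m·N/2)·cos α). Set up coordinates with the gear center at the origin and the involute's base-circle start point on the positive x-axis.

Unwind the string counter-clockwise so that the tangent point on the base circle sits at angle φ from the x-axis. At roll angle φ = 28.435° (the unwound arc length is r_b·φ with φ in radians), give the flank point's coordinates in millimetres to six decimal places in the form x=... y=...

pitch radius r_p = m·N/2 = 4.966·43/2 = 106.769000
base radius r_b = r_p·cos α = 106.769000·cos 20.771° = 99.829580
roll angle φ = 28.435° = 0.49628437 rad
x = r_b·(cos φ + φ·sin φ) = 99.829580·(0.87935787 + 0.49628437·0.47616147) = 111.376804
y = r_b·(sin φ − φ·cos φ) = 99.829580·(0.47616147 − 0.49628437·0.87935787) = 3.968216

x=111.376804 y=3.968216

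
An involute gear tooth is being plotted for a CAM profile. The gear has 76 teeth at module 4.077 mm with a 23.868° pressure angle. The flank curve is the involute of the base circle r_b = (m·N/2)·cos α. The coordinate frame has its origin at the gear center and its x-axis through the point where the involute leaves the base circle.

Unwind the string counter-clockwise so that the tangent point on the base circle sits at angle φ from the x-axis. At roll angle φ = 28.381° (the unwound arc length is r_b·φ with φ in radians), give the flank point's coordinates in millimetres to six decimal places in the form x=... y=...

pitch radius r_p = m·N/2 = 4.077·76/2 = 154.926000
base radius r_b = r_p·cos α = 154.926000·cos 23.868° = 141.676742
roll angle φ = 28.381° = 0.49534190 rad
x = r_b·(cos φ + φ·sin φ) = 141.676742·(0.87980625 + 0.49534190·0.47533248) = 158.006168
y = r_b·(sin φ − φ·cos φ) = 141.676742·(0.47533248 − 0.49534190·0.87980625) = 5.600140

x=158.006168 y=5.600140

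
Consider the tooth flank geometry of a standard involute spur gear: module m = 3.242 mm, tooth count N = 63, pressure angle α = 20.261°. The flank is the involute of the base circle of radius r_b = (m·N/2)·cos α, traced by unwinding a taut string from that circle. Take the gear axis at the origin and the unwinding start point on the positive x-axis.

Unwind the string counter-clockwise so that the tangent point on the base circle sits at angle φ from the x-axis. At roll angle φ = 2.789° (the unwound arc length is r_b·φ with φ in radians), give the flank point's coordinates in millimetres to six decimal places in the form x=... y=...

x=95.917561 y=0.003682

pitch radius r_p = m·N/2 = 3.242·63/2 = 102.123000
base radius r_b = r_p·cos α = 102.123000·cos 20.261° = 95.804126
roll angle φ = 2.789° = 0.04867723 rad
x = r_b·(cos φ + φ·sin φ) = 95.804126·(0.99881550 + 0.04867723·0.04865801) = 95.917561
y = r_b·(sin φ − φ·cos φ) = 95.804126·(0.04865801 − 0.04867723·0.99881550) = 0.003682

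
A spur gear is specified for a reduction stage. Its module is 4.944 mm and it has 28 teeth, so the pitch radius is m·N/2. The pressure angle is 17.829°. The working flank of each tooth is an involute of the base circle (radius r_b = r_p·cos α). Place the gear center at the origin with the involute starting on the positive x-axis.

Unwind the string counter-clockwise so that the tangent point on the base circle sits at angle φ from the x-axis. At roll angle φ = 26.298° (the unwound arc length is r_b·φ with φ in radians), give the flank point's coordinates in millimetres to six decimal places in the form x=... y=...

x=72.471260 y=2.079380

pitch radius r_p = m·N/2 = 4.944·28/2 = 69.216000
base radius r_b = r_p·cos α = 69.216000·cos 17.829° = 65.891870
roll angle φ = 26.298° = 0.45898669 rad
x = r_b·(cos φ + φ·sin φ) = 65.891870·(0.89650190 + 0.45898669·0.44303990) = 72.471260
y = r_b·(sin φ − φ·cos φ) = 65.891870·(0.44303990 − 0.45898669·0.89650190) = 2.079380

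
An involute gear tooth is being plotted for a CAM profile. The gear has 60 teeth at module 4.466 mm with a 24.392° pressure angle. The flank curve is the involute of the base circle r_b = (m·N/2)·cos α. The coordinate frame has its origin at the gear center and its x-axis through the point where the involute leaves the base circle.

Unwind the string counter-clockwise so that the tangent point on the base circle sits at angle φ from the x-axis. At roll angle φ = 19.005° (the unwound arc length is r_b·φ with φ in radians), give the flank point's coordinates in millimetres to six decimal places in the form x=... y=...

pitch radius r_p = m·N/2 = 4.466·60/2 = 133.980000
base radius r_b = r_p·cos α = 133.980000·cos 24.392° = 122.021124
roll angle φ = 19.005° = 0.33169982 rad
x = r_b·(cos φ + φ·sin φ) = 122.021124·(0.94549016 + 0.33169982·0.32565067) = 128.550282
y = r_b·(sin φ − φ·cos φ) = 122.021124·(0.32565067 − 0.33169982·0.94549016) = 1.468127

x=128.550282 y=1.468127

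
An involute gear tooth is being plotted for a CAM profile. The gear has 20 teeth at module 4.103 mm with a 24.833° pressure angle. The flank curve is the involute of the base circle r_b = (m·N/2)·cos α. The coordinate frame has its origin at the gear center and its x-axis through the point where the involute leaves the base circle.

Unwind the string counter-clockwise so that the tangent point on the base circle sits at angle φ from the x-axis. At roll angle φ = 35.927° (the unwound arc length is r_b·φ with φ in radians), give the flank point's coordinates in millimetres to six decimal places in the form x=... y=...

pitch radius r_p = m·N/2 = 4.103·20/2 = 41.030000
base radius r_b = r_p·cos α = 41.030000·cos 24.833° = 37.236191
roll angle φ = 35.927° = 0.62704444 rad
x = r_b·(cos φ + φ·sin φ) = 37.236191·(0.80976523 + 0.62704444·0.58675401) = 43.852544
y = r_b·(sin φ − φ·cos φ) = 37.236191·(0.58675401 − 0.62704444·0.80976523) = 2.941482

x=43.852544 y=2.941482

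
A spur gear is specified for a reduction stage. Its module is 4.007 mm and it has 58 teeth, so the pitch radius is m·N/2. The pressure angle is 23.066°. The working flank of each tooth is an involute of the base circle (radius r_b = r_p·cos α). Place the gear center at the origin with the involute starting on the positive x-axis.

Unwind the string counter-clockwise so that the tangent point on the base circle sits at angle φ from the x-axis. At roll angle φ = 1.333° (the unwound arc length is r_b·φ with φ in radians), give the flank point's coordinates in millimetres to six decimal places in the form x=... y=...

x=106.941983 y=0.000449

pitch radius r_p = m·N/2 = 4.007·58/2 = 116.203000
base radius r_b = r_p·cos α = 116.203000·cos 23.066° = 106.913053
roll angle φ = 1.333° = 0.02326524 rad
x = r_b·(cos φ + φ·sin φ) = 106.913053·(0.99972938 + 0.02326524·0.02326314) = 106.941983
y = r_b·(sin φ − φ·cos φ) = 106.913053·(0.02326314 − 0.02326524·0.99972938) = 0.000449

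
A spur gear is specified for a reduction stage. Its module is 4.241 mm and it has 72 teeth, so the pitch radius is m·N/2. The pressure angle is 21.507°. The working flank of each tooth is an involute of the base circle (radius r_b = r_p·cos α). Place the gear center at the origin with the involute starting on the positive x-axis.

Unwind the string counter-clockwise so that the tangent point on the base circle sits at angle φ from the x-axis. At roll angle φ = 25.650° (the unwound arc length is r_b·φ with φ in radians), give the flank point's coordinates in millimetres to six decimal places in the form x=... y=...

x=155.574330 y=4.163626

pitch radius r_p = m·N/2 = 4.241·72/2 = 152.676000
base radius r_b = r_p·cos α = 152.676000·cos 21.507° = 142.045595
roll angle φ = 25.650° = 0.44767695 rad
x = r_b·(cos φ + φ·sin φ) = 142.045595·(0.90145512 + 0.44767695·0.43287258) = 155.574330
y = r_b·(sin φ − φ·cos φ) = 142.045595·(0.43287258 − 0.44767695·0.90145512) = 4.163626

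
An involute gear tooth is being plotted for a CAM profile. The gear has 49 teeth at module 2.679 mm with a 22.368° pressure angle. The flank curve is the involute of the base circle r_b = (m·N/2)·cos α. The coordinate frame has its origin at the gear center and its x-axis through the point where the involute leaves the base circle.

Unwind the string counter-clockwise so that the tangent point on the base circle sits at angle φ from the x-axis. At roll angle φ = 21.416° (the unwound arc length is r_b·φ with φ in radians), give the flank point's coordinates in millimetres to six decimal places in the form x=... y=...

pitch radius r_p = m·N/2 = 2.679·49/2 = 65.635500
base radius r_b = r_p·cos α = 65.635500·cos 22.368° = 60.697001
roll angle φ = 21.416° = 0.37377971 rad
x = r_b·(cos φ + φ·sin φ) = 60.697001·(0.93095389 + 0.37377971·0.36513677) = 64.790079
y = r_b·(sin φ − φ·cos φ) = 60.697001·(0.36513677 − 0.37377971·0.93095389) = 1.041870

x=64.790079 y=1.041870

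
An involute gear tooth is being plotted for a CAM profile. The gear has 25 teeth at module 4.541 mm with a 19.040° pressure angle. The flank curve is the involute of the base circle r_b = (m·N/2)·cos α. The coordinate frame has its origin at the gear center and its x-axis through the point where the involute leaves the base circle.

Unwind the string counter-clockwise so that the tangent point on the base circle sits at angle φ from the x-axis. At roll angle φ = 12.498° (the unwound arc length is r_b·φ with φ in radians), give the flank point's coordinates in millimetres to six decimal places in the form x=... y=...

pitch radius r_p = m·N/2 = 4.541·25/2 = 56.762500
base radius r_b = r_p·cos α = 56.762500·cos 19.040° = 53.657084
roll angle φ = 12.498° = 0.21813125 rad
x = r_b·(cos φ + φ·sin φ) = 53.657084·(0.97630356 + 0.21813125·0.21640553) = 54.918474
y = r_b·(sin φ − φ·cos φ) = 53.657084·(0.21640553 − 0.21813125·0.97630356) = 0.184753

x=54.918474 y=0.184753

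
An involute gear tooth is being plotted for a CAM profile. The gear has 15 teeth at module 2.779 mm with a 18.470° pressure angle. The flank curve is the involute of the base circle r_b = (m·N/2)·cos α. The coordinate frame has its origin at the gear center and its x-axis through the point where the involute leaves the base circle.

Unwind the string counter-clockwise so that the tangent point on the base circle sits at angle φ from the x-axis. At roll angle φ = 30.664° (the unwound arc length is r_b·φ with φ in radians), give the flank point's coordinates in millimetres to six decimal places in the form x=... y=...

pitch radius r_p = m·N/2 = 2.779·15/2 = 20.842500
base radius r_b = r_p·cos α = 20.842500·cos 18.470° = 19.768896
roll angle φ = 30.664° = 0.53518776 rad
x = r_b·(cos φ + φ·sin φ) = 19.768896·(0.86017289 + 0.53518776·0.51000256) = 22.400532
y = r_b·(sin φ − φ·cos φ) = 19.768896·(0.51000256 − 0.53518776·0.86017289) = 0.981497

x=22.400532 y=0.981497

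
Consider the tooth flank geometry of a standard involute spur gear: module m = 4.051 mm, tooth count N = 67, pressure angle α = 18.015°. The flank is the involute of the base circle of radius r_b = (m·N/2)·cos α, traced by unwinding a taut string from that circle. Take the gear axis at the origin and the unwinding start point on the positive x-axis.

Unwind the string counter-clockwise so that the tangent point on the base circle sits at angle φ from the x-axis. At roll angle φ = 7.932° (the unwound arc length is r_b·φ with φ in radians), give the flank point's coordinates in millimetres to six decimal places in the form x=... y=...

x=130.286257 y=0.113921

pitch radius r_p = m·N/2 = 4.051·67/2 = 135.708500
base radius r_b = r_p·cos α = 135.708500·cos 18.015° = 129.055470
roll angle φ = 7.932° = 0.13843952 rad
x = r_b·(cos φ + φ·sin φ) = 129.055470·(0.99043255 + 0.13843952·0.13799773) = 130.286257
y = r_b·(sin φ − φ·cos φ) = 129.055470·(0.13799773 − 0.13843952·0.99043255) = 0.113921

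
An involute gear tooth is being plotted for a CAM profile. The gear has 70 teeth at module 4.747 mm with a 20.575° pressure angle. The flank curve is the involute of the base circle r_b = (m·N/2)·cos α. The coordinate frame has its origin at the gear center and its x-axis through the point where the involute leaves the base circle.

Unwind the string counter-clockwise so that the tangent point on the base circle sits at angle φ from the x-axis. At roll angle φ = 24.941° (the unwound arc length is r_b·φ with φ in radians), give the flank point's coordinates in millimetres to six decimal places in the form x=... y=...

x=169.593467 y=4.196262

pitch radius r_p = m·N/2 = 4.747·70/2 = 166.145000
base radius r_b = r_p·cos α = 166.145000·cos 20.575° = 155.547103
roll angle φ = 24.941° = 0.43530257 rad
x = r_b·(cos φ + φ·sin φ) = 155.547103·(0.90674250 + 0.43530257·0.42168477) = 169.593467
y = r_b·(sin φ − φ·cos φ) = 155.547103·(0.42168477 − 0.43530257·0.90674250) = 4.196262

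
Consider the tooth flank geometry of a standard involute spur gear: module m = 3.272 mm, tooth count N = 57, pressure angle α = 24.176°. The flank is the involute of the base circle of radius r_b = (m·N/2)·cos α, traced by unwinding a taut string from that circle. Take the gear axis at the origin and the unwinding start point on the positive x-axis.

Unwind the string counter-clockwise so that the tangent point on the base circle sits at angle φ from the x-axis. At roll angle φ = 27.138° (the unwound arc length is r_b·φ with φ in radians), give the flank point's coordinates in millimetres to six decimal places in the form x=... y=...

pitch radius r_p = m·N/2 = 3.272·57/2 = 93.252000
base radius r_b = r_p·cos α = 93.252000·cos 24.176° = 85.073030
roll angle φ = 27.138° = 0.47364745 rad
x = r_b·(cos φ + φ·sin φ) = 85.073030·(0.88991048 + 0.47364745·0.45613522) = 94.087178
y = r_b·(sin φ − φ·cos φ) = 85.073030·(0.45613522 − 0.47364745·0.88991048) = 2.946197

x=94.087178 y=2.946197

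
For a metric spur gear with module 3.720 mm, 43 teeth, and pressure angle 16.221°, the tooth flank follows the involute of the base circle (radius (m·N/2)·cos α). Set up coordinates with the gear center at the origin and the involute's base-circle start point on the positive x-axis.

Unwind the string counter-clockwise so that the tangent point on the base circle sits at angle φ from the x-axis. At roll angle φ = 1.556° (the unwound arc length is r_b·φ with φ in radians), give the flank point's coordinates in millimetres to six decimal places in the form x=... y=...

x=76.824420 y=0.000513

pitch radius r_p = m·N/2 = 3.720·43/2 = 79.980000
base radius r_b = r_p·cos α = 79.980000·cos 16.221° = 76.796105
roll angle φ = 1.556° = 0.02715732 rad
x = r_b·(cos φ + φ·sin φ) = 76.796105·(0.99963126 + 0.02715732·0.02715399) = 76.824420
y = r_b·(sin φ − φ·cos φ) = 76.796105·(0.02715399 − 0.02715732·0.99963126) = 0.000513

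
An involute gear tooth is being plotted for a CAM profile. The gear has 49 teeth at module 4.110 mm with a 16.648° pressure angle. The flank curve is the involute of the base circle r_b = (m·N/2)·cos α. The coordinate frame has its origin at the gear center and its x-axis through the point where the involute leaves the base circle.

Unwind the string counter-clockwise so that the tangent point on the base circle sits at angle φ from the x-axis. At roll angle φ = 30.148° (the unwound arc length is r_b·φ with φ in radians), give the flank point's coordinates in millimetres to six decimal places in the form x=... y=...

pitch radius r_p = m·N/2 = 4.110·49/2 = 100.695000
base radius r_b = r_p·cos α = 100.695000·cos 16.648° = 96.474158
roll angle φ = 30.148° = 0.52618186 rad
x = r_b·(cos φ + φ·sin φ) = 96.474158·(0.86473097 + 0.52618186·0.50223535) = 108.919141
y = r_b·(sin φ − φ·cos φ) = 96.474158·(0.50223535 − 0.52618186·0.86473097) = 4.556435

x=108.919141 y=4.556435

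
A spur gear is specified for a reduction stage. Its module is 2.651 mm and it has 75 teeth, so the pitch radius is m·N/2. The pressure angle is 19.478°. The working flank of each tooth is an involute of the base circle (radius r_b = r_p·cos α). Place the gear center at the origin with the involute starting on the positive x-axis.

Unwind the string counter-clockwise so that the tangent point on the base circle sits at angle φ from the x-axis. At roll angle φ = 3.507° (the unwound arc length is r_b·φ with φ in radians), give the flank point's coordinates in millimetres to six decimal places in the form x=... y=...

x=93.898485 y=0.007161

pitch radius r_p = m·N/2 = 2.651·75/2 = 99.412500
base radius r_b = r_p·cos α = 99.412500·cos 19.478° = 93.723082
roll angle φ = 3.507° = 0.06120870 rad
x = r_b·(cos φ + φ·sin φ) = 93.723082·(0.99812733 + 0.06120870·0.06117048) = 93.898485
y = r_b·(sin φ − φ·cos φ) = 93.723082·(0.06117048 − 0.06120870·0.99812733) = 0.007161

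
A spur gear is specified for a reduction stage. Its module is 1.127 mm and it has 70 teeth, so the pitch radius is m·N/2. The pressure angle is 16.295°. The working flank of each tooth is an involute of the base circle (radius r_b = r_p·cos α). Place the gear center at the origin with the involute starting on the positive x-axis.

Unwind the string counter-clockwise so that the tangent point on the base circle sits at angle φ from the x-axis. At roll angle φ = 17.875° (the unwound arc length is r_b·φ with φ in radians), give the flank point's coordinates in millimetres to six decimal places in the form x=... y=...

x=39.658376 y=0.379492

pitch radius r_p = m·N/2 = 1.127·70/2 = 39.445000
base radius r_b = r_p·cos α = 39.445000·cos 16.295° = 37.860486
roll angle φ = 17.875° = 0.31197760 rad
x = r_b·(cos φ + φ·sin φ) = 37.860486·(0.95172842 + 0.31197760·0.30694138) = 39.658376
y = r_b·(sin φ − φ·cos φ) = 37.860486·(0.30694138 − 0.31197760·0.95172842) = 0.379492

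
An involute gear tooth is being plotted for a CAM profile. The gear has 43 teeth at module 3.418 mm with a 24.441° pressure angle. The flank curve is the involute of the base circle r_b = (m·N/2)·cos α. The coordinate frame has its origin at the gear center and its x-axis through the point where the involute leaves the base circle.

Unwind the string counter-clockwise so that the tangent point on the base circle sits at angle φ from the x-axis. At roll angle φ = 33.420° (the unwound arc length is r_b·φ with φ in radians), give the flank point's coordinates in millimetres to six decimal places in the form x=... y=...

x=77.332643 y=4.276798

pitch radius r_p = m·N/2 = 3.418·43/2 = 73.487000
base radius r_b = r_p·cos α = 73.487000·cos 24.441° = 66.901669
roll angle φ = 33.420° = 0.58328904 rad
x = r_b·(cos φ + φ·sin φ) = 66.901669·(0.83465566 + 0.58328904·0.55077212) = 77.332643
y = r_b·(sin φ − φ·cos φ) = 66.901669·(0.55077212 − 0.58328904·0.83465566) = 4.276798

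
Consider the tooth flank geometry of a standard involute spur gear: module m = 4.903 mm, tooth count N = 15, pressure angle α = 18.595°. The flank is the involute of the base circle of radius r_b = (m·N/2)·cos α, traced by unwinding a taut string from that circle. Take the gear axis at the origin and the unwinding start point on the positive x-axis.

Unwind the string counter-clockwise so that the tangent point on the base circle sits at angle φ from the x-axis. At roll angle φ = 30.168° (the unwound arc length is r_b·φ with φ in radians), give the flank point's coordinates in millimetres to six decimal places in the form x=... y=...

pitch radius r_p = m·N/2 = 4.903·15/2 = 36.772500
base radius r_b = r_p·cos α = 36.772500·cos 18.595° = 34.852837
roll angle φ = 30.168° = 0.52653093 rad
x = r_b·(cos φ + φ·sin φ) = 34.852837·(0.86455561 + 0.52653093·0.50253717) = 39.354324
y = r_b·(sin φ − φ·cos φ) = 34.852837·(0.50253717 − 0.52653093·0.86455561) = 1.649302

x=39.354324 y=1.649302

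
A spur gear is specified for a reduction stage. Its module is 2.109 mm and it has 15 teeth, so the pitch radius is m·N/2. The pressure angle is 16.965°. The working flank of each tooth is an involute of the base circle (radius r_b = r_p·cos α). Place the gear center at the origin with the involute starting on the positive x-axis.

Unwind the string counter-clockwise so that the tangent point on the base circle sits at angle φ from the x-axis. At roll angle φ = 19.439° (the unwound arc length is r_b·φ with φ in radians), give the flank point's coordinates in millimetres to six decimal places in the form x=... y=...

x=15.975014 y=0.194689

pitch radius r_p = m·N/2 = 2.109·15/2 = 15.817500
base radius r_b = r_p·cos α = 15.817500·cos 16.965° = 15.129173
roll angle φ = 19.439° = 0.33927455 rad
x = r_b·(cos φ + φ·sin φ) = 15.129173·(0.94299634 + 0.33927455·0.33280309) = 15.975014
y = r_b·(sin φ − φ·cos φ) = 15.129173·(0.33280309 − 0.33927455·0.94299634) = 0.194689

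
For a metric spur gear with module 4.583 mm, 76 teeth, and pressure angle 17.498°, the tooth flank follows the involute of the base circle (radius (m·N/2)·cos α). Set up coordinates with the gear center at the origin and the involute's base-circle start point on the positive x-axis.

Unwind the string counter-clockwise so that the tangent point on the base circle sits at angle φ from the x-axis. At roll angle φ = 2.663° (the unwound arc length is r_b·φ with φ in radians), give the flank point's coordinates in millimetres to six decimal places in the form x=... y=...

pitch radius r_p = m·N/2 = 4.583·76/2 = 174.154000
base radius r_b = r_p·cos α = 174.154000·cos 17.498° = 166.095450
roll angle φ = 2.663° = 0.04647812 rad
x = r_b·(cos φ + φ·sin φ) = 166.095450·(0.99892009 + 0.04647812·0.04646139) = 166.274754
y = r_b·(sin φ − φ·cos φ) = 166.095450·(0.04646139 − 0.04647812·0.99892009) = 0.005558

x=166.274754 y=0.005558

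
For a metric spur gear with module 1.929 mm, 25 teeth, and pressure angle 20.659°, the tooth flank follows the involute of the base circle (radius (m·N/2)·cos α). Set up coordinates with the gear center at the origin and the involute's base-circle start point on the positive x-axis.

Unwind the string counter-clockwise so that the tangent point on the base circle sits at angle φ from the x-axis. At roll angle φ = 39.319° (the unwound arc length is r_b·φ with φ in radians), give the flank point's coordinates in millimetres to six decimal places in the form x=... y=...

x=27.265289 y=2.317948

pitch radius r_p = m·N/2 = 1.929·25/2 = 24.112500
base radius r_b = r_p·cos α = 24.112500·cos 20.659° = 22.561987
roll angle φ = 39.319° = 0.68624601 rad
x = r_b·(cos φ + φ·sin φ) = 22.561987·(0.77363013 + 0.68624601·0.63363745) = 27.265289
y = r_b·(sin φ − φ·cos φ) = 22.561987·(0.63363745 − 0.68624601·0.77363013) = 2.317948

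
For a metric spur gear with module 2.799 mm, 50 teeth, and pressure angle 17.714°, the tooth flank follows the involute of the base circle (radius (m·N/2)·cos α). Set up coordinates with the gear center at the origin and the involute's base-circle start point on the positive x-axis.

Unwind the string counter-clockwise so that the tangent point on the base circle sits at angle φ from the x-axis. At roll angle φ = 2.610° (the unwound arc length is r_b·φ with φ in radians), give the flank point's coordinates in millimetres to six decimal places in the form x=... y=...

pitch radius r_p = m·N/2 = 2.799·50/2 = 69.975000
base radius r_b = r_p·cos α = 69.975000·cos 17.714° = 66.657287
roll angle φ = 2.610° = 0.04555309 rad
x = r_b·(cos φ + φ·sin φ) = 66.657287·(0.99896264 + 0.04555309·0.04553734) = 66.726411
y = r_b·(sin φ − φ·cos φ) = 66.657287·(0.04553734 − 0.04555309·0.99896264) = 0.002100

x=66.726411 y=0.002100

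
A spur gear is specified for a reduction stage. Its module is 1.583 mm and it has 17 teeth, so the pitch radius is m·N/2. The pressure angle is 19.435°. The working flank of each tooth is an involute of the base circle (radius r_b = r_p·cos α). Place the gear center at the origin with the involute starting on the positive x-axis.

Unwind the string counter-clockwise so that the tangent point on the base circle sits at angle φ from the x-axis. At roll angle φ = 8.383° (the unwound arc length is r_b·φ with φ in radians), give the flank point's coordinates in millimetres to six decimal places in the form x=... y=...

pitch radius r_p = m·N/2 = 1.583·17/2 = 13.455500
base radius r_b = r_p·cos α = 13.455500·cos 19.435° = 12.688800
roll angle φ = 8.383° = 0.14631095 rad
x = r_b·(cos φ + φ·sin φ) = 12.688800·(0.98931563 + 0.14631095·0.14578950) = 12.823888
y = r_b·(sin φ − φ·cos φ) = 12.688800·(0.14578950 − 0.14631095·0.98931563) = 0.013219

x=12.823888 y=0.013219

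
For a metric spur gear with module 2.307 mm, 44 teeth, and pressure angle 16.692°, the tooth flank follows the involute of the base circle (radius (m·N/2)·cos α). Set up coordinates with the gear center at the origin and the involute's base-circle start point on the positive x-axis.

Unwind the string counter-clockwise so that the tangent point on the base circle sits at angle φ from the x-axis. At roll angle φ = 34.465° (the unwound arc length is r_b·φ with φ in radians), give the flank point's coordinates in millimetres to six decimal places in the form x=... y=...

x=56.630972 y=3.401126

pitch radius r_p = m·N/2 = 2.307·44/2 = 50.754000
base radius r_b = r_p·cos α = 50.754000·cos 16.692° = 48.615359
roll angle φ = 34.465° = 0.60152773 rad
x = r_b·(cos φ + φ·sin φ) = 48.615359·(0.82447203 + 0.60152773·0.56590270) = 56.630972
y = r_b·(sin φ − φ·cos φ) = 48.615359·(0.56590270 − 0.60152773·0.82447203) = 3.401126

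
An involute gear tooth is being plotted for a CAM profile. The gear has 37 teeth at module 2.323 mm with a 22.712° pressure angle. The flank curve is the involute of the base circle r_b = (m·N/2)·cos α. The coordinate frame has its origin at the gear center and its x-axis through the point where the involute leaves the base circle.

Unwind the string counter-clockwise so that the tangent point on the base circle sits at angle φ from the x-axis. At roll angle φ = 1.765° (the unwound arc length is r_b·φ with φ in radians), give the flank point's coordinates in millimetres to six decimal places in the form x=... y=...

x=39.661867 y=0.000386

pitch radius r_p = m·N/2 = 2.323·37/2 = 42.975500
base radius r_b = r_p·cos α = 42.975500·cos 22.712° = 39.643061
roll angle φ = 1.765° = 0.03080506 rad
x = r_b·(cos φ + φ·sin φ) = 39.643061·(0.99952556 + 0.03080506·0.03080019) = 39.661867
y = r_b·(sin φ − φ·cos φ) = 39.643061·(0.03080019 − 0.03080506·0.99952556) = 0.000386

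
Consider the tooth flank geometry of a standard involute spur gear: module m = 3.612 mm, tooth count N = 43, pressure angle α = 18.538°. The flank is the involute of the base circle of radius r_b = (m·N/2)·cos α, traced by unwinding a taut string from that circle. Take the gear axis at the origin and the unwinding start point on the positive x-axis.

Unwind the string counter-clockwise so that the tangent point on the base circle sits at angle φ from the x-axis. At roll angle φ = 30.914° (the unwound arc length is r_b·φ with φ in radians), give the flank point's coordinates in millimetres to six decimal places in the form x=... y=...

x=83.578300 y=3.743922

pitch radius r_p = m·N/2 = 3.612·43/2 = 77.658000
base radius r_b = r_p·cos α = 77.658000·cos 18.538° = 73.628560
roll angle φ = 30.914° = 0.53955108 rad
x = r_b·(cos φ + φ·sin φ) = 73.628560·(0.85793940 + 0.53955108·0.51375090) = 83.578300
y = r_b·(sin φ − φ·cos φ) = 73.628560·(0.51375090 − 0.53955108·0.85793940) = 3.743922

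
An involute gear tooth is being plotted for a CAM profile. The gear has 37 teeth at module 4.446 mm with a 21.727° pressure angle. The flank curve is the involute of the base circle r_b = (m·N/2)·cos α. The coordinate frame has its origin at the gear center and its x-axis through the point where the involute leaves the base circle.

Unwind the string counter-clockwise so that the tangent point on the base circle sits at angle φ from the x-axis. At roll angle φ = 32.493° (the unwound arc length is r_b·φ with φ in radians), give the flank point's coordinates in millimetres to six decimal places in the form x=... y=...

x=87.724230 y=4.497647

pitch radius r_p = m·N/2 = 4.446·37/2 = 82.251000
base radius r_b = r_p·cos α = 82.251000·cos 21.727° = 76.407743
roll angle φ = 32.493° = 0.56710983 rad
x = r_b·(cos φ + φ·sin φ) = 76.407743·(0.84345708 + 0.56710983·0.53719656) = 87.724230
y = r_b·(sin φ − φ·cos φ) = 76.407743·(0.53719656 − 0.56710983·0.84345708) = 4.497647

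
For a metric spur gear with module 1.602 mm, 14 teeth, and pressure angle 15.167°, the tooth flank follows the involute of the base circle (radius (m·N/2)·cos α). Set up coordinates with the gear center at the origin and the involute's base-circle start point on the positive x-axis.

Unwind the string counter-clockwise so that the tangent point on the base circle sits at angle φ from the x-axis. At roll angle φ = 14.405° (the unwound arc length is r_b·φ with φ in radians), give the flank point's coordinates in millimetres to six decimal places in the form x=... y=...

pitch radius r_p = m·N/2 = 1.602·14/2 = 11.214000
base radius r_b = r_p·cos α = 11.214000·cos 15.167° = 10.823387
roll angle φ = 14.405° = 0.25141468 rad
x = r_b·(cos φ + φ·sin φ) = 10.823387·(0.96856146 + 0.25141468·0.24877441) = 11.160070
y = r_b·(sin φ − φ·cos φ) = 10.823387·(0.24877441 − 0.25141468·0.96856146) = 0.056973

x=11.160070 y=0.056973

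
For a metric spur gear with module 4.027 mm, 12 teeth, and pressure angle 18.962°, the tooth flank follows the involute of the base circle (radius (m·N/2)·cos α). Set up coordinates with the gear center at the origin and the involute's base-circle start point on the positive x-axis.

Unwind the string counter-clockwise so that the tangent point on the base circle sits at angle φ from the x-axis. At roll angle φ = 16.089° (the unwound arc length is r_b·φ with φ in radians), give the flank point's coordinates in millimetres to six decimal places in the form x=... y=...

pitch radius r_p = m·N/2 = 4.027·12/2 = 24.162000
base radius r_b = r_p·cos α = 24.162000·cos 18.962° = 22.850832
roll angle φ = 16.089° = 0.28080602 rad
x = r_b·(cos φ + φ·sin φ) = 22.850832·(0.96083238 + 0.28080602·0.27713019) = 23.734067
y = r_b·(sin φ − φ·cos φ) = 22.850832·(0.27713019 − 0.28080602·0.96083238) = 0.167329

x=23.734067 y=0.167329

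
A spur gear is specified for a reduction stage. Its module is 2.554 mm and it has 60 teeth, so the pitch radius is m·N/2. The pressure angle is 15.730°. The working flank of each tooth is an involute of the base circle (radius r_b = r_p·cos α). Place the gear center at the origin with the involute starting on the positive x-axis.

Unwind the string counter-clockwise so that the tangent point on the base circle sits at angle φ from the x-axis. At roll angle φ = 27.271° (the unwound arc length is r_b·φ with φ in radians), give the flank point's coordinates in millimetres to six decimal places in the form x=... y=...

x=81.637315 y=2.591246

pitch radius r_p = m·N/2 = 2.554·60/2 = 76.620000
base radius r_b = r_p·cos α = 76.620000·cos 15.730° = 73.750576
roll angle φ = 27.271° = 0.47596874 rad
x = r_b·(cos φ + φ·sin φ) = 73.750576·(0.88884926 + 0.47596874·0.45819973) = 81.637315
y = r_b·(sin φ − φ·cos φ) = 73.750576·(0.45819973 − 0.47596874·0.88884926) = 2.591246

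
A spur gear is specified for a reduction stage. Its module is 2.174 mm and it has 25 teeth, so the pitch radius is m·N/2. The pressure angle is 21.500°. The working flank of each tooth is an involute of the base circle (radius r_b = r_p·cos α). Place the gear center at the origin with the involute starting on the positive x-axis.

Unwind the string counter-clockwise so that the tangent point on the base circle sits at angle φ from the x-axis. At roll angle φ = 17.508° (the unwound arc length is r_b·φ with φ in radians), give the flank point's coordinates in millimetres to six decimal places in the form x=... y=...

x=26.437128 y=0.238236

pitch radius r_p = m·N/2 = 2.174·25/2 = 27.175000
base radius r_b = r_p·cos α = 27.175000·cos 21.500° = 25.284097
roll angle φ = 17.508° = 0.30557225 rad
x = r_b·(cos φ + φ·sin φ) = 25.284097·(0.95367496 + 0.30557225·0.30083896) = 26.437128
y = r_b·(sin φ − φ·cos φ) = 25.284097·(0.30083896 − 0.30557225·0.95367496) = 0.238236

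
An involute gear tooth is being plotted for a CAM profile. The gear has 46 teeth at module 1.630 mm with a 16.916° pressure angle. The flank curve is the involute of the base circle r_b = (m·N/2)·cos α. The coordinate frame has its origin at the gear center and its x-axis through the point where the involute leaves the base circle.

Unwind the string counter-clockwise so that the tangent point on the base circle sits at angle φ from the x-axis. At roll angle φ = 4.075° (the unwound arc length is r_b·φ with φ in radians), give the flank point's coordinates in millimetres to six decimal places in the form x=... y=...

pitch radius r_p = m·N/2 = 1.630·46/2 = 37.490000
base radius r_b = r_p·cos α = 37.490000·cos 16.916° = 35.867896
roll angle φ = 4.075° = 0.07112217 rad
x = r_b·(cos φ + φ·sin φ) = 35.867896·(0.99747188 + 0.07112217·0.07106222) = 35.958498
y = r_b·(sin φ − φ·cos φ) = 35.867896·(0.07106222 − 0.07112217·0.99747188) = 0.004299

x=35.958498 y=0.004299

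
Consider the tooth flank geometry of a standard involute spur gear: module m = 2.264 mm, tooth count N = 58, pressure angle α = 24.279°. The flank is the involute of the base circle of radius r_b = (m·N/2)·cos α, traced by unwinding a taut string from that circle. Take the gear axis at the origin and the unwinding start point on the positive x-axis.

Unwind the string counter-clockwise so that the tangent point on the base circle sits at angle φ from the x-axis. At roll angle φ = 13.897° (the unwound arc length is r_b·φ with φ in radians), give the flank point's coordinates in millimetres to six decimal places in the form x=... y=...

x=61.583635 y=0.282992

pitch radius r_p = m·N/2 = 2.264·58/2 = 65.656000
base radius r_b = r_p·cos α = 65.656000·cos 24.279° = 59.848992
roll angle φ = 13.897° = 0.24254841 rad
x = r_b·(cos φ + φ·sin φ) = 59.848992·(0.97072906 + 0.24254841·0.24017722) = 61.583635
y = r_b·(sin φ − φ·cos φ) = 59.848992·(0.24017722 − 0.24254841·0.97072906) = 0.282992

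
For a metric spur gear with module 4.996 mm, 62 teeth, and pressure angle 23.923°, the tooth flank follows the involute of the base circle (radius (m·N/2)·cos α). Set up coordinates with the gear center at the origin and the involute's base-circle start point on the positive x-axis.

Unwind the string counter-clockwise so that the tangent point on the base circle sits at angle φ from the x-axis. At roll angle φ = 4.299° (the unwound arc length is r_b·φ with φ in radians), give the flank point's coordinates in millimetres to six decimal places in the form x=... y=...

pitch radius r_p = m·N/2 = 4.996·62/2 = 154.876000
base radius r_b = r_p·cos α = 154.876000·cos 23.923° = 141.570796
roll angle φ = 4.299° = 0.07503170 rad
x = r_b·(cos φ + φ·sin φ) = 141.570796·(0.99718644 + 0.07503170·0.07496132) = 141.968740
y = r_b·(sin φ − φ·cos φ) = 141.570796·(0.07496132 − 0.07503170·0.99718644) = 0.019922

x=141.968740 y=0.019922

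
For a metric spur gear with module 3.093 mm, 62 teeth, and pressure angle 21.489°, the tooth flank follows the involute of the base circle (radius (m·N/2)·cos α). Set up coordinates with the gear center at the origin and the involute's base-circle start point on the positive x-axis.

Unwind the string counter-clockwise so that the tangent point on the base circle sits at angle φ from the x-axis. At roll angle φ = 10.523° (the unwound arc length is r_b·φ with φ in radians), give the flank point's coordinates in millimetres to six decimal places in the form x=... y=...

pitch radius r_p = m·N/2 = 3.093·62/2 = 95.883000
base radius r_b = r_p·cos α = 95.883000·cos 21.489° = 89.217973
roll angle φ = 10.523° = 0.18366100 rad
x = r_b·(cos φ + φ·sin φ) = 89.217973·(0.98318167 + 0.18366100·0.18263021) = 90.710029
y = r_b·(sin φ − φ·cos φ) = 89.217973·(0.18263021 − 0.18366100·0.98318167) = 0.183618

x=90.710029 y=0.183618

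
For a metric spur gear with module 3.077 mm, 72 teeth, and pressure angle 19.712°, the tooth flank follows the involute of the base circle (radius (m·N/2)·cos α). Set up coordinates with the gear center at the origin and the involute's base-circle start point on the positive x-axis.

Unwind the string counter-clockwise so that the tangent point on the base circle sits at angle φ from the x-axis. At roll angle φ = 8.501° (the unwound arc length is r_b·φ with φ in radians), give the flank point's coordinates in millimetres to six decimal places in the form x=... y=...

x=105.422250 y=0.113284

pitch radius r_p = m·N/2 = 3.077·72/2 = 110.772000
base radius r_b = r_p·cos α = 110.772000·cos 19.712° = 104.280752
roll angle φ = 8.501° = 0.14837044 rad
x = r_b·(cos φ + φ·sin φ) = 104.280752·(0.98901328 + 0.14837044·0.14782667) = 105.422250
y = r_b·(sin φ − φ·cos φ) = 104.280752·(0.14782667 − 0.14837044·0.98901328) = 0.113284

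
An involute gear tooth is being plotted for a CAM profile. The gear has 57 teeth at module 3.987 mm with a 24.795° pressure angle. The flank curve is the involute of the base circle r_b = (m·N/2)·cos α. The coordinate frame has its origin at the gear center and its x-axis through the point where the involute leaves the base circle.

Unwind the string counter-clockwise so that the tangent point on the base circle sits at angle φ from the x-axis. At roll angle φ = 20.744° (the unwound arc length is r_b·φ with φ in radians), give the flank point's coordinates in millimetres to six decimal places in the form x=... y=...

pitch radius r_p = m·N/2 = 3.987·57/2 = 113.629500
base radius r_b = r_p·cos α = 113.629500·cos 24.795° = 103.154460
roll angle φ = 20.744° = 0.36205110 rad
x = r_b·(cos φ + φ·sin φ) = 103.154460·(0.93517231 + 0.36205110·0.35419311) = 109.695310
y = r_b·(sin φ − φ·cos φ) = 103.154460·(0.35419311 − 0.36205110·0.93517231) = 1.610545

x=109.695310 y=1.610545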